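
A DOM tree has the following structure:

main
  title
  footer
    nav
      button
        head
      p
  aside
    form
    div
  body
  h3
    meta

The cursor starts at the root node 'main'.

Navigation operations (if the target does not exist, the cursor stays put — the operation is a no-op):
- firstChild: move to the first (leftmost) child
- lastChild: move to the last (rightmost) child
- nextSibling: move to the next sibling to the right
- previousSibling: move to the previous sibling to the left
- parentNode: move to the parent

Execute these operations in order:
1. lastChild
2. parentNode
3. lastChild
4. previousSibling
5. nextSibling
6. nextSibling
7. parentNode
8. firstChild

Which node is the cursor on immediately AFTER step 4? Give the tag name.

Answer: body

Derivation:
After 1 (lastChild): h3
After 2 (parentNode): main
After 3 (lastChild): h3
After 4 (previousSibling): body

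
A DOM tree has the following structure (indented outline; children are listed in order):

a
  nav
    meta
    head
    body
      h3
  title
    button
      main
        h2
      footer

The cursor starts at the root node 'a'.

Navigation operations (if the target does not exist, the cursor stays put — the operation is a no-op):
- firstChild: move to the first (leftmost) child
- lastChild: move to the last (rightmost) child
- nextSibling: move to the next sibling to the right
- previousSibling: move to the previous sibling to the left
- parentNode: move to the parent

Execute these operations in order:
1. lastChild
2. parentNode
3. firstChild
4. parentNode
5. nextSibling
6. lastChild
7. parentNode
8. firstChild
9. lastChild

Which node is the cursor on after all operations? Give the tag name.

Answer: body

Derivation:
After 1 (lastChild): title
After 2 (parentNode): a
After 3 (firstChild): nav
After 4 (parentNode): a
After 5 (nextSibling): a (no-op, stayed)
After 6 (lastChild): title
After 7 (parentNode): a
After 8 (firstChild): nav
After 9 (lastChild): body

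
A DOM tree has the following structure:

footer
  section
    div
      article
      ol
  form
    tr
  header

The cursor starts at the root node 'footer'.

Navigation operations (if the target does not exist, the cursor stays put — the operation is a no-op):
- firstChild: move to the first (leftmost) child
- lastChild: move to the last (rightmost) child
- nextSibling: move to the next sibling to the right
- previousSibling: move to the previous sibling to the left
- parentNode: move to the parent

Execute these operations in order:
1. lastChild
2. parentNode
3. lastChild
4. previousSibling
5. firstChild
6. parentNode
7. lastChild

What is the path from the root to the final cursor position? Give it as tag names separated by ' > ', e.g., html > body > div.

Answer: footer > form > tr

Derivation:
After 1 (lastChild): header
After 2 (parentNode): footer
After 3 (lastChild): header
After 4 (previousSibling): form
After 5 (firstChild): tr
After 6 (parentNode): form
After 7 (lastChild): tr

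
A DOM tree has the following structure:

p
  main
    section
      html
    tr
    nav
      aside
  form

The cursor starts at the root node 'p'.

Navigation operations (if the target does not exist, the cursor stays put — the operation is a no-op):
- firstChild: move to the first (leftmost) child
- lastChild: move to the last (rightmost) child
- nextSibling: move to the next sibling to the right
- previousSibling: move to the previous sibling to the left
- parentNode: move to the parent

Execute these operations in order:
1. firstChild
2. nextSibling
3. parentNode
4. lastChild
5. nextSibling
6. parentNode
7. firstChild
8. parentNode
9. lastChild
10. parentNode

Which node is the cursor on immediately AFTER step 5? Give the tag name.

After 1 (firstChild): main
After 2 (nextSibling): form
After 3 (parentNode): p
After 4 (lastChild): form
After 5 (nextSibling): form (no-op, stayed)

Answer: form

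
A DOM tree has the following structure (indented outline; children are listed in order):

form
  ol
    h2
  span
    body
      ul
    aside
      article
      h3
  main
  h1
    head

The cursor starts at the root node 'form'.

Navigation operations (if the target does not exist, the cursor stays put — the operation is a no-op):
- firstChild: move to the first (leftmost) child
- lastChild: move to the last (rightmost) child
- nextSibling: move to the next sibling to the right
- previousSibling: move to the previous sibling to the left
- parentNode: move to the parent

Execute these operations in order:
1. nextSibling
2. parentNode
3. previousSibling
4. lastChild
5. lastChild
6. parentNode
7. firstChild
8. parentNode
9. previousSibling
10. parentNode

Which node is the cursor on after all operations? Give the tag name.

Answer: form

Derivation:
After 1 (nextSibling): form (no-op, stayed)
After 2 (parentNode): form (no-op, stayed)
After 3 (previousSibling): form (no-op, stayed)
After 4 (lastChild): h1
After 5 (lastChild): head
After 6 (parentNode): h1
After 7 (firstChild): head
After 8 (parentNode): h1
After 9 (previousSibling): main
After 10 (parentNode): form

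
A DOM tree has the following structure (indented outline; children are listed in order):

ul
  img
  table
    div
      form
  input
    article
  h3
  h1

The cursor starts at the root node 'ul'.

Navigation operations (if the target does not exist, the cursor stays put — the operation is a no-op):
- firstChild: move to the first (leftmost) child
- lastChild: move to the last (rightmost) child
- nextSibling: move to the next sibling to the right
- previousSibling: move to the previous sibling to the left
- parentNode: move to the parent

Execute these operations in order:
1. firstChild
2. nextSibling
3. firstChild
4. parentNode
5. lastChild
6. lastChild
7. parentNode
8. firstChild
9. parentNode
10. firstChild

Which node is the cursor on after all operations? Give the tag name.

After 1 (firstChild): img
After 2 (nextSibling): table
After 3 (firstChild): div
After 4 (parentNode): table
After 5 (lastChild): div
After 6 (lastChild): form
After 7 (parentNode): div
After 8 (firstChild): form
After 9 (parentNode): div
After 10 (firstChild): form

Answer: form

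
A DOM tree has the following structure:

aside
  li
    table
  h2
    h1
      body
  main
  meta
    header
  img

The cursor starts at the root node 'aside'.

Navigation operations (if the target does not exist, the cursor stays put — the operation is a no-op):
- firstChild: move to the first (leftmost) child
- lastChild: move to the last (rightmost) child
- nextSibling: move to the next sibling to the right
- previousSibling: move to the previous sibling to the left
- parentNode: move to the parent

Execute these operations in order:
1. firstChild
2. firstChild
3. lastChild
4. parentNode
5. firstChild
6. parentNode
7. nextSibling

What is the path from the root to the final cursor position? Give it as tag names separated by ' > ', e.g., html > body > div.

Answer: aside > h2

Derivation:
After 1 (firstChild): li
After 2 (firstChild): table
After 3 (lastChild): table (no-op, stayed)
After 4 (parentNode): li
After 5 (firstChild): table
After 6 (parentNode): li
After 7 (nextSibling): h2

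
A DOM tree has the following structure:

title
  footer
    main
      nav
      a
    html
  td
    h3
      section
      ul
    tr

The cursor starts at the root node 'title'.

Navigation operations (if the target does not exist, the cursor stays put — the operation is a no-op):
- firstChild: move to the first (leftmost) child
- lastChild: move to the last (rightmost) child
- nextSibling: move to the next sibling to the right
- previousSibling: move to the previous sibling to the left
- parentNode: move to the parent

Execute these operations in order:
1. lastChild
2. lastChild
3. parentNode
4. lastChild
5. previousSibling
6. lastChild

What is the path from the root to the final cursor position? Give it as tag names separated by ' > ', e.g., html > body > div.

Answer: title > td > h3 > ul

Derivation:
After 1 (lastChild): td
After 2 (lastChild): tr
After 3 (parentNode): td
After 4 (lastChild): tr
After 5 (previousSibling): h3
After 6 (lastChild): ul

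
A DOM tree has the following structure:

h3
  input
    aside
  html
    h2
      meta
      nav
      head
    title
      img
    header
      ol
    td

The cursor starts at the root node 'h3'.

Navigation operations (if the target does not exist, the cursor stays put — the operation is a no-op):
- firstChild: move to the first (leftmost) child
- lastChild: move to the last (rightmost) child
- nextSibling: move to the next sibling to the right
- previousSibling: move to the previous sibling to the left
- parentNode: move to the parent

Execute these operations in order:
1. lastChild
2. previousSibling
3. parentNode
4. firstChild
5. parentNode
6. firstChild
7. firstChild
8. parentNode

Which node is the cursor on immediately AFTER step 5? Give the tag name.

Answer: h3

Derivation:
After 1 (lastChild): html
After 2 (previousSibling): input
After 3 (parentNode): h3
After 4 (firstChild): input
After 5 (parentNode): h3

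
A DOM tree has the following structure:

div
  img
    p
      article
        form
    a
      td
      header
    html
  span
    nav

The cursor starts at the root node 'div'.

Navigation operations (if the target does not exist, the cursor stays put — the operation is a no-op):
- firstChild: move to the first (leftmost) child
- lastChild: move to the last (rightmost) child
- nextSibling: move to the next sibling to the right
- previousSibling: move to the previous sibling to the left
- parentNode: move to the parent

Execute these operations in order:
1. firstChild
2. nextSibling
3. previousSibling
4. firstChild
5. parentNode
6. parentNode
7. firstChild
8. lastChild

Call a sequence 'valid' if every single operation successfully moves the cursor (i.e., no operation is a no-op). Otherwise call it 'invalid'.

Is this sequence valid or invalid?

After 1 (firstChild): img
After 2 (nextSibling): span
After 3 (previousSibling): img
After 4 (firstChild): p
After 5 (parentNode): img
After 6 (parentNode): div
After 7 (firstChild): img
After 8 (lastChild): html

Answer: valid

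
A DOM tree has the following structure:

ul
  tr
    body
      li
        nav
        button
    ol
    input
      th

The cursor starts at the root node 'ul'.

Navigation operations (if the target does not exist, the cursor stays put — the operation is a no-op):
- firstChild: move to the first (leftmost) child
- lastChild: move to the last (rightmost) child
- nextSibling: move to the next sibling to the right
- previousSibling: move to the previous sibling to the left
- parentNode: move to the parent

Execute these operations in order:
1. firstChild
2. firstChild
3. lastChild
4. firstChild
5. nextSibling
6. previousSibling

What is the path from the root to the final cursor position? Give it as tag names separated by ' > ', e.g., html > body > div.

After 1 (firstChild): tr
After 2 (firstChild): body
After 3 (lastChild): li
After 4 (firstChild): nav
After 5 (nextSibling): button
After 6 (previousSibling): nav

Answer: ul > tr > body > li > nav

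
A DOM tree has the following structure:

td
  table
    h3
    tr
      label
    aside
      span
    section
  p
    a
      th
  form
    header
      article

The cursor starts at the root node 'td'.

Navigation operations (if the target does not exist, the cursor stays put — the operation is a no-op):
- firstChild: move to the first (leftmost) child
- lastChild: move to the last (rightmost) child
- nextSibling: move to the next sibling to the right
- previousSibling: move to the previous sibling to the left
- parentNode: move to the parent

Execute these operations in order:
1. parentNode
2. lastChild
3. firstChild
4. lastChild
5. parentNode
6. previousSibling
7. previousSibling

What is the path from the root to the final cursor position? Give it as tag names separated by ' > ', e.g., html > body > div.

Answer: td > form > header

Derivation:
After 1 (parentNode): td (no-op, stayed)
After 2 (lastChild): form
After 3 (firstChild): header
After 4 (lastChild): article
After 5 (parentNode): header
After 6 (previousSibling): header (no-op, stayed)
After 7 (previousSibling): header (no-op, stayed)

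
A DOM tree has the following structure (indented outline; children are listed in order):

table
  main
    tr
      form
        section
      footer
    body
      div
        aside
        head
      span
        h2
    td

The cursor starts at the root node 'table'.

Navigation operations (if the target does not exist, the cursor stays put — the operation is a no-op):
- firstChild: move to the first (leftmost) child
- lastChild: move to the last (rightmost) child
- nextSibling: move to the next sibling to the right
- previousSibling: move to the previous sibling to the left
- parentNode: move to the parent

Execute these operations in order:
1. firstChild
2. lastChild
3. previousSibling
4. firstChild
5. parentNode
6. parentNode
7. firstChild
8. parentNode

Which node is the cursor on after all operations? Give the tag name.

Answer: main

Derivation:
After 1 (firstChild): main
After 2 (lastChild): td
After 3 (previousSibling): body
After 4 (firstChild): div
After 5 (parentNode): body
After 6 (parentNode): main
After 7 (firstChild): tr
After 8 (parentNode): main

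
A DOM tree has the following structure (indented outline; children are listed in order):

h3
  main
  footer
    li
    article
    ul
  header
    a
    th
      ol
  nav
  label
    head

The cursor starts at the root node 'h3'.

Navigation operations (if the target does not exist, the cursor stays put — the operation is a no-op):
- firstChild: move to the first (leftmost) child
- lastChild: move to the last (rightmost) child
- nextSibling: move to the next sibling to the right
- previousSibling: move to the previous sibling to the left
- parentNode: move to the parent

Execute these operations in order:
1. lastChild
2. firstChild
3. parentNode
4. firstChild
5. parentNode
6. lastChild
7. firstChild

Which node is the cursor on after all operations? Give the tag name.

Answer: head

Derivation:
After 1 (lastChild): label
After 2 (firstChild): head
After 3 (parentNode): label
After 4 (firstChild): head
After 5 (parentNode): label
After 6 (lastChild): head
After 7 (firstChild): head (no-op, stayed)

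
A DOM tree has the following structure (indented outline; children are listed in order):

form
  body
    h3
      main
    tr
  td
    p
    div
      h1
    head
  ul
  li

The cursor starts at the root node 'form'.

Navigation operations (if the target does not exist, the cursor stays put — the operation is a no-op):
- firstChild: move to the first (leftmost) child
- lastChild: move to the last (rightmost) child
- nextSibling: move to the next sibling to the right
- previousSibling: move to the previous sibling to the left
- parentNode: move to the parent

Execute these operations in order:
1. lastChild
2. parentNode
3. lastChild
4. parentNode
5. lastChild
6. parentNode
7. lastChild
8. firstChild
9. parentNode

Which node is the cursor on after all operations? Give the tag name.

After 1 (lastChild): li
After 2 (parentNode): form
After 3 (lastChild): li
After 4 (parentNode): form
After 5 (lastChild): li
After 6 (parentNode): form
After 7 (lastChild): li
After 8 (firstChild): li (no-op, stayed)
After 9 (parentNode): form

Answer: form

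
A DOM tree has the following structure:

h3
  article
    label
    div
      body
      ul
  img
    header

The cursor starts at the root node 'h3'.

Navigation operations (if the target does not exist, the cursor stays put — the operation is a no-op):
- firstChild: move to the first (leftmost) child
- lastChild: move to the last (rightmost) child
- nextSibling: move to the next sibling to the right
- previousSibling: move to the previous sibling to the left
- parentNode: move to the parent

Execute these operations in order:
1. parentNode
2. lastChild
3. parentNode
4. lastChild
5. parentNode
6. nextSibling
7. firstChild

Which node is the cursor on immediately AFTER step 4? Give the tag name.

Answer: img

Derivation:
After 1 (parentNode): h3 (no-op, stayed)
After 2 (lastChild): img
After 3 (parentNode): h3
After 4 (lastChild): img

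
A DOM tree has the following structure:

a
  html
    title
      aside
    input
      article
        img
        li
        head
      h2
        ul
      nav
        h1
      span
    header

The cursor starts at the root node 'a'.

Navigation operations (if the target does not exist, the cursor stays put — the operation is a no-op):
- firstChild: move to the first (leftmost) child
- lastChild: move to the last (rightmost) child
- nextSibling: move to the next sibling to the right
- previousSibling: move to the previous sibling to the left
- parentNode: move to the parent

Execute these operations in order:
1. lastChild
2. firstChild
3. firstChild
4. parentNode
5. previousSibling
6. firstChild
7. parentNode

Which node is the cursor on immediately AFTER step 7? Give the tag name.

After 1 (lastChild): html
After 2 (firstChild): title
After 3 (firstChild): aside
After 4 (parentNode): title
After 5 (previousSibling): title (no-op, stayed)
After 6 (firstChild): aside
After 7 (parentNode): title

Answer: title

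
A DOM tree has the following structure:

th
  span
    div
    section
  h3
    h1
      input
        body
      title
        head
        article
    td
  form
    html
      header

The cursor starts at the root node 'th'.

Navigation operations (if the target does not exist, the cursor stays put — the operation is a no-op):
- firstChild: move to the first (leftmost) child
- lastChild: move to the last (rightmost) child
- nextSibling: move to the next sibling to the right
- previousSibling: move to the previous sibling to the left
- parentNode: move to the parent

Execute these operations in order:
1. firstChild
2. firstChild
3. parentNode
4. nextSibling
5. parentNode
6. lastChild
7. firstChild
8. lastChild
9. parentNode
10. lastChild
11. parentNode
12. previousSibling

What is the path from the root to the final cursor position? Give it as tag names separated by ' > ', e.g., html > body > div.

Answer: th > form > html

Derivation:
After 1 (firstChild): span
After 2 (firstChild): div
After 3 (parentNode): span
After 4 (nextSibling): h3
After 5 (parentNode): th
After 6 (lastChild): form
After 7 (firstChild): html
After 8 (lastChild): header
After 9 (parentNode): html
After 10 (lastChild): header
After 11 (parentNode): html
After 12 (previousSibling): html (no-op, stayed)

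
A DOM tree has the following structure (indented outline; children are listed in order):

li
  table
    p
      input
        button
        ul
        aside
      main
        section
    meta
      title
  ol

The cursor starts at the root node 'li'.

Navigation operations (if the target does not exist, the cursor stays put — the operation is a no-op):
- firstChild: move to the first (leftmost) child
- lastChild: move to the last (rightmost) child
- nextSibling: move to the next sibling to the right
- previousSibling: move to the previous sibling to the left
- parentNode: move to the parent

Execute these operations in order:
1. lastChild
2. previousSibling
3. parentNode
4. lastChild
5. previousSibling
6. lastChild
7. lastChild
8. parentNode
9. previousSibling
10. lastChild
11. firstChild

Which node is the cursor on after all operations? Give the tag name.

Answer: section

Derivation:
After 1 (lastChild): ol
After 2 (previousSibling): table
After 3 (parentNode): li
After 4 (lastChild): ol
After 5 (previousSibling): table
After 6 (lastChild): meta
After 7 (lastChild): title
After 8 (parentNode): meta
After 9 (previousSibling): p
After 10 (lastChild): main
After 11 (firstChild): section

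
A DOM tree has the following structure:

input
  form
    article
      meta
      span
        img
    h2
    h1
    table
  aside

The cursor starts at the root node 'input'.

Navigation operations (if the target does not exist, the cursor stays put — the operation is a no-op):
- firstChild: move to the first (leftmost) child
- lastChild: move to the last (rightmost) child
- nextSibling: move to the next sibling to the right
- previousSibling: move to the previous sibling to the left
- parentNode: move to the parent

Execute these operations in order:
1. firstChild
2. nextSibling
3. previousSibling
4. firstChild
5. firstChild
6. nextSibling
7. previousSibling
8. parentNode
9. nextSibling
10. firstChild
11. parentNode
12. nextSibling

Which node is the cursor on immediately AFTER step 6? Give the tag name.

After 1 (firstChild): form
After 2 (nextSibling): aside
After 3 (previousSibling): form
After 4 (firstChild): article
After 5 (firstChild): meta
After 6 (nextSibling): span

Answer: span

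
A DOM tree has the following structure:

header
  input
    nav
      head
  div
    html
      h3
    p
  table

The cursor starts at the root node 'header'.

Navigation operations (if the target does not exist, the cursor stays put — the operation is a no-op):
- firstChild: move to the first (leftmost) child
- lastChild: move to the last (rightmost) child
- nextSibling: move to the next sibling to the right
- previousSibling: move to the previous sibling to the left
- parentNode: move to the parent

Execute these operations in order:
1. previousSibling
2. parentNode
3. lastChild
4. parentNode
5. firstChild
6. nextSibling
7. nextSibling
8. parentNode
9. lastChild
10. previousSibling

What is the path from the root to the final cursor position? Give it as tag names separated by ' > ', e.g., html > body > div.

After 1 (previousSibling): header (no-op, stayed)
After 2 (parentNode): header (no-op, stayed)
After 3 (lastChild): table
After 4 (parentNode): header
After 5 (firstChild): input
After 6 (nextSibling): div
After 7 (nextSibling): table
After 8 (parentNode): header
After 9 (lastChild): table
After 10 (previousSibling): div

Answer: header > div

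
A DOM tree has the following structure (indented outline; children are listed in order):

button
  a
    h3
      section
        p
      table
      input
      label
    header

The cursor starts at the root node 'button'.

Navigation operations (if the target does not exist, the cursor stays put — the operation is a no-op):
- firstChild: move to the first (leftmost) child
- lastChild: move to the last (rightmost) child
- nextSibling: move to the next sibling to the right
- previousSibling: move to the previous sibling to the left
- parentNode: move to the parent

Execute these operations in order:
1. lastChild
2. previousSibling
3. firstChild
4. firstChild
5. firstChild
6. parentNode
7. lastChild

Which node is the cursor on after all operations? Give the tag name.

Answer: p

Derivation:
After 1 (lastChild): a
After 2 (previousSibling): a (no-op, stayed)
After 3 (firstChild): h3
After 4 (firstChild): section
After 5 (firstChild): p
After 6 (parentNode): section
After 7 (lastChild): p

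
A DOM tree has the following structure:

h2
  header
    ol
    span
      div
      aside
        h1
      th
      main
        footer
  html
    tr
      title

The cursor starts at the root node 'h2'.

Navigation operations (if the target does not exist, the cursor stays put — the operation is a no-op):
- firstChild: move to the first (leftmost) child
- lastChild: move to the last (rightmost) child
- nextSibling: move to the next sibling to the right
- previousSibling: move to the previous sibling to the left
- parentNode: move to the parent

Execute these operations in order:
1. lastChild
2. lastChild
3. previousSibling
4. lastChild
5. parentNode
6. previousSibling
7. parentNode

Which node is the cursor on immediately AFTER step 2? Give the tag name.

After 1 (lastChild): html
After 2 (lastChild): tr

Answer: tr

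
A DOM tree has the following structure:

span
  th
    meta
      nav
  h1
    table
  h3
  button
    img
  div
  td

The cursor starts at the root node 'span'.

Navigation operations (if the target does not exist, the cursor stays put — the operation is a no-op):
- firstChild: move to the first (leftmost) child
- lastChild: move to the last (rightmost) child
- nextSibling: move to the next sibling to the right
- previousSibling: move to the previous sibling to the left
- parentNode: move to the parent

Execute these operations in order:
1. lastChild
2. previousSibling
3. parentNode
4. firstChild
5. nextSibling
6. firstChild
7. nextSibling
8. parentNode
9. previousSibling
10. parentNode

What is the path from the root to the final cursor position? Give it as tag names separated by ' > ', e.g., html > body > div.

Answer: span

Derivation:
After 1 (lastChild): td
After 2 (previousSibling): div
After 3 (parentNode): span
After 4 (firstChild): th
After 5 (nextSibling): h1
After 6 (firstChild): table
After 7 (nextSibling): table (no-op, stayed)
After 8 (parentNode): h1
After 9 (previousSibling): th
After 10 (parentNode): span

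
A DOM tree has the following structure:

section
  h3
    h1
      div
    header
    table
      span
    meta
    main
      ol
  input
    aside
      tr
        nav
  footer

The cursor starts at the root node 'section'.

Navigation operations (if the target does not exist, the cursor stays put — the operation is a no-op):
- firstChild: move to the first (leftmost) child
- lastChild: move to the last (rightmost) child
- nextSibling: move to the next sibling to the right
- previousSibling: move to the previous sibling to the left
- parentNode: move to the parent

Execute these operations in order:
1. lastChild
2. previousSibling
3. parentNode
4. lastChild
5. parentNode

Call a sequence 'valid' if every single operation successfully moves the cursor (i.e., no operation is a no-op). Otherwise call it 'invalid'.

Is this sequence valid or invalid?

After 1 (lastChild): footer
After 2 (previousSibling): input
After 3 (parentNode): section
After 4 (lastChild): footer
After 5 (parentNode): section

Answer: valid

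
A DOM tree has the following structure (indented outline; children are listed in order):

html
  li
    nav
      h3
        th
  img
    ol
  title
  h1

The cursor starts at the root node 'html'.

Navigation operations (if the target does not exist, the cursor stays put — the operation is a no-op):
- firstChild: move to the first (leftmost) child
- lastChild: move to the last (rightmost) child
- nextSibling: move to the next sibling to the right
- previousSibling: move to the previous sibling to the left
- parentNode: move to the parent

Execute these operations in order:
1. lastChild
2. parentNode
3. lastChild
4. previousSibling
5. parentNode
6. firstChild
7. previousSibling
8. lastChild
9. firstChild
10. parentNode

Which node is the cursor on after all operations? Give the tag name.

Answer: nav

Derivation:
After 1 (lastChild): h1
After 2 (parentNode): html
After 3 (lastChild): h1
After 4 (previousSibling): title
After 5 (parentNode): html
After 6 (firstChild): li
After 7 (previousSibling): li (no-op, stayed)
After 8 (lastChild): nav
After 9 (firstChild): h3
After 10 (parentNode): nav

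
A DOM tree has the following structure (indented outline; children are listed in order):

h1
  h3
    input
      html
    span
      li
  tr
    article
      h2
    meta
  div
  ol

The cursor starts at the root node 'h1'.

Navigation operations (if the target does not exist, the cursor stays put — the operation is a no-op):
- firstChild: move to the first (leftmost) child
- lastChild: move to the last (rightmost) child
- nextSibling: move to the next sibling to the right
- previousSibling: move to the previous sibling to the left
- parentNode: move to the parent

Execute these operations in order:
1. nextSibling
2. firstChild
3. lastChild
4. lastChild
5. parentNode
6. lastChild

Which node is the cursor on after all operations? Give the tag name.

Answer: li

Derivation:
After 1 (nextSibling): h1 (no-op, stayed)
After 2 (firstChild): h3
After 3 (lastChild): span
After 4 (lastChild): li
After 5 (parentNode): span
After 6 (lastChild): li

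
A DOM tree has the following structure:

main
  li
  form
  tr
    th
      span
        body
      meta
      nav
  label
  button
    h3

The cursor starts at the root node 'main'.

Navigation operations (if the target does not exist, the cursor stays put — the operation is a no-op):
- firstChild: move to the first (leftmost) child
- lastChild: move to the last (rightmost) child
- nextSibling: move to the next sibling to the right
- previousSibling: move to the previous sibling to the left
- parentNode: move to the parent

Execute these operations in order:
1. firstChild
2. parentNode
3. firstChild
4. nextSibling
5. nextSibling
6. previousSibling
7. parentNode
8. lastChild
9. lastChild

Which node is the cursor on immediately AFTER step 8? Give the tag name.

Answer: button

Derivation:
After 1 (firstChild): li
After 2 (parentNode): main
After 3 (firstChild): li
After 4 (nextSibling): form
After 5 (nextSibling): tr
After 6 (previousSibling): form
After 7 (parentNode): main
After 8 (lastChild): button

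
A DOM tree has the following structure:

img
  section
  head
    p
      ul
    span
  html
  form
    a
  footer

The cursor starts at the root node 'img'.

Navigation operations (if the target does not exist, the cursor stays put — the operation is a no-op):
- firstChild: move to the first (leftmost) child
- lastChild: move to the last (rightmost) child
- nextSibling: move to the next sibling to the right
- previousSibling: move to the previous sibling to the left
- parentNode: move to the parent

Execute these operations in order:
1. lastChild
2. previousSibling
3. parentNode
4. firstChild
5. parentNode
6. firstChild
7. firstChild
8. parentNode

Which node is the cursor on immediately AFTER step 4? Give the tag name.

Answer: section

Derivation:
After 1 (lastChild): footer
After 2 (previousSibling): form
After 3 (parentNode): img
After 4 (firstChild): section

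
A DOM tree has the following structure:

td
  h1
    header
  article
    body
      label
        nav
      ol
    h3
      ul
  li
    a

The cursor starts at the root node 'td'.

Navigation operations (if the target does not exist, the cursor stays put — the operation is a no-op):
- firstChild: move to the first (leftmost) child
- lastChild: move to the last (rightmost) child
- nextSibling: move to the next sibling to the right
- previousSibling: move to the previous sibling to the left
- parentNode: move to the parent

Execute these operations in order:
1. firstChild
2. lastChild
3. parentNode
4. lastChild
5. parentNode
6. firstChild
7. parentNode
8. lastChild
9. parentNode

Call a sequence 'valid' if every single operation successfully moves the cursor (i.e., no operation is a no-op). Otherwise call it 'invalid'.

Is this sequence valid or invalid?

Answer: valid

Derivation:
After 1 (firstChild): h1
After 2 (lastChild): header
After 3 (parentNode): h1
After 4 (lastChild): header
After 5 (parentNode): h1
After 6 (firstChild): header
After 7 (parentNode): h1
After 8 (lastChild): header
After 9 (parentNode): h1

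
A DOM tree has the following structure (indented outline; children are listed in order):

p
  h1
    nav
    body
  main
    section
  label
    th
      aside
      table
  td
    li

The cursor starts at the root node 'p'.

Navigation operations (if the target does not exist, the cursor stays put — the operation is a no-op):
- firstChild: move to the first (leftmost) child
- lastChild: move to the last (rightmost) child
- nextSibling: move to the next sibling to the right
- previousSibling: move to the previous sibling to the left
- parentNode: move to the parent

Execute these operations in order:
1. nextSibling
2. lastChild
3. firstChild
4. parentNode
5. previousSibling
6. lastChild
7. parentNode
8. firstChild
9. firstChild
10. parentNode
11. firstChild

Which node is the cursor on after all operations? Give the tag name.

Answer: aside

Derivation:
After 1 (nextSibling): p (no-op, stayed)
After 2 (lastChild): td
After 3 (firstChild): li
After 4 (parentNode): td
After 5 (previousSibling): label
After 6 (lastChild): th
After 7 (parentNode): label
After 8 (firstChild): th
After 9 (firstChild): aside
After 10 (parentNode): th
After 11 (firstChild): aside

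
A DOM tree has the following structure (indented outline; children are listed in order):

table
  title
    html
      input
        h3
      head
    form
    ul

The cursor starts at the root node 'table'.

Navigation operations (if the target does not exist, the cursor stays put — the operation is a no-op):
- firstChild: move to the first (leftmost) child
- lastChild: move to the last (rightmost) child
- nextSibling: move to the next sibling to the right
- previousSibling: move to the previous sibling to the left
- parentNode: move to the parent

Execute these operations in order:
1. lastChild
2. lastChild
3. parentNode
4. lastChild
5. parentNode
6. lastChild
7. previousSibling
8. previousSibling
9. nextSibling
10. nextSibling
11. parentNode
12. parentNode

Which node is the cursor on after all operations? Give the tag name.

Answer: table

Derivation:
After 1 (lastChild): title
After 2 (lastChild): ul
After 3 (parentNode): title
After 4 (lastChild): ul
After 5 (parentNode): title
After 6 (lastChild): ul
After 7 (previousSibling): form
After 8 (previousSibling): html
After 9 (nextSibling): form
After 10 (nextSibling): ul
After 11 (parentNode): title
After 12 (parentNode): table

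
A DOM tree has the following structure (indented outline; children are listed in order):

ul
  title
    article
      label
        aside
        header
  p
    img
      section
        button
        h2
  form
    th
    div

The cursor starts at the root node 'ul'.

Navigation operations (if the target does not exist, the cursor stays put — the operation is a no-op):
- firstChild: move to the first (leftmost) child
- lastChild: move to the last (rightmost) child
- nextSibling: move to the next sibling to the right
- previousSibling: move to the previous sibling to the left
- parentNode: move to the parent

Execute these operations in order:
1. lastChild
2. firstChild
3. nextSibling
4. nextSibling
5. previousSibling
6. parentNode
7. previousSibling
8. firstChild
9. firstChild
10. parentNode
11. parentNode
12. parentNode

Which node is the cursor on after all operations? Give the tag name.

Answer: ul

Derivation:
After 1 (lastChild): form
After 2 (firstChild): th
After 3 (nextSibling): div
After 4 (nextSibling): div (no-op, stayed)
After 5 (previousSibling): th
After 6 (parentNode): form
After 7 (previousSibling): p
After 8 (firstChild): img
After 9 (firstChild): section
After 10 (parentNode): img
After 11 (parentNode): p
After 12 (parentNode): ul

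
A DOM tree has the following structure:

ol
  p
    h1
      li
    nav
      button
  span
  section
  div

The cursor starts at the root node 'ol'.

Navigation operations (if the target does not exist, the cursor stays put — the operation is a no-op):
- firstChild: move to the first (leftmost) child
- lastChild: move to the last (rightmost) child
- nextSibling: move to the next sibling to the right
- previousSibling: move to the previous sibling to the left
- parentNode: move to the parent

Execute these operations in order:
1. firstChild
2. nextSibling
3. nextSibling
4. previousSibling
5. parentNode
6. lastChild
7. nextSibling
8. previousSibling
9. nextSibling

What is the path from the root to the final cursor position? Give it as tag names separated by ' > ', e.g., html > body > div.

Answer: ol > div

Derivation:
After 1 (firstChild): p
After 2 (nextSibling): span
After 3 (nextSibling): section
After 4 (previousSibling): span
After 5 (parentNode): ol
After 6 (lastChild): div
After 7 (nextSibling): div (no-op, stayed)
After 8 (previousSibling): section
After 9 (nextSibling): div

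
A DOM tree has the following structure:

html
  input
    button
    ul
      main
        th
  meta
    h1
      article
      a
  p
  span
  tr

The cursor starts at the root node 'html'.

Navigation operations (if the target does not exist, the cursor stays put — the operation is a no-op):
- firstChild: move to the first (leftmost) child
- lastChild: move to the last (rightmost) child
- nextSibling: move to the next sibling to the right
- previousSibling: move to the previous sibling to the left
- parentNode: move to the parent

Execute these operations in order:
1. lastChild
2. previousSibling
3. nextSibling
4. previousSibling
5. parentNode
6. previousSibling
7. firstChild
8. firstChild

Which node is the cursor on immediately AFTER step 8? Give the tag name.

After 1 (lastChild): tr
After 2 (previousSibling): span
After 3 (nextSibling): tr
After 4 (previousSibling): span
After 5 (parentNode): html
After 6 (previousSibling): html (no-op, stayed)
After 7 (firstChild): input
After 8 (firstChild): button

Answer: button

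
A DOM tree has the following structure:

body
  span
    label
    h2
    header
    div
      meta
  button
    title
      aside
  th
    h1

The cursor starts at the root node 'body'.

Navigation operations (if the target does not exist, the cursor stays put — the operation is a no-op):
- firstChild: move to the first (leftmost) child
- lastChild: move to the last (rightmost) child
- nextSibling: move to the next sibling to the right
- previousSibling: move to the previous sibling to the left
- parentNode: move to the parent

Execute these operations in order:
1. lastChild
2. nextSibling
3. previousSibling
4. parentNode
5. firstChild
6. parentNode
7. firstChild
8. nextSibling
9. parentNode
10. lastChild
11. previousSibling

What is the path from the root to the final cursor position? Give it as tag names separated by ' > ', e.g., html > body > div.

Answer: body > button

Derivation:
After 1 (lastChild): th
After 2 (nextSibling): th (no-op, stayed)
After 3 (previousSibling): button
After 4 (parentNode): body
After 5 (firstChild): span
After 6 (parentNode): body
After 7 (firstChild): span
After 8 (nextSibling): button
After 9 (parentNode): body
After 10 (lastChild): th
After 11 (previousSibling): button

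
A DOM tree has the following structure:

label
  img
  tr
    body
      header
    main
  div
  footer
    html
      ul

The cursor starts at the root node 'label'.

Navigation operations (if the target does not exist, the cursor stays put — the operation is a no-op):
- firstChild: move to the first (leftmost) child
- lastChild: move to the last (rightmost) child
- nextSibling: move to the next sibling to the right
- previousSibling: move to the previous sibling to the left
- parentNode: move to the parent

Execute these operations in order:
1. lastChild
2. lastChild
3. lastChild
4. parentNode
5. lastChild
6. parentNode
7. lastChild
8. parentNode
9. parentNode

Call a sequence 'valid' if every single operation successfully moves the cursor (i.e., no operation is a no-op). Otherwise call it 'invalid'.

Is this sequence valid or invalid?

Answer: valid

Derivation:
After 1 (lastChild): footer
After 2 (lastChild): html
After 3 (lastChild): ul
After 4 (parentNode): html
After 5 (lastChild): ul
After 6 (parentNode): html
After 7 (lastChild): ul
After 8 (parentNode): html
After 9 (parentNode): footer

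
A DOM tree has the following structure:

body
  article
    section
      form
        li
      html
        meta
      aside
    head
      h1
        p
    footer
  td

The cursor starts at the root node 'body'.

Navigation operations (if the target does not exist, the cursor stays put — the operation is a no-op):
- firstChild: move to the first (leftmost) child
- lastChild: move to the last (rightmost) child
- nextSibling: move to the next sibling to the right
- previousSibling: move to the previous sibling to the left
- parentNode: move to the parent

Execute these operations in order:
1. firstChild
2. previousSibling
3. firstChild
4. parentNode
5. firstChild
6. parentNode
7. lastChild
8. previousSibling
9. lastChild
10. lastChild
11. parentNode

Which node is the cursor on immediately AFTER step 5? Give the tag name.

After 1 (firstChild): article
After 2 (previousSibling): article (no-op, stayed)
After 3 (firstChild): section
After 4 (parentNode): article
After 5 (firstChild): section

Answer: section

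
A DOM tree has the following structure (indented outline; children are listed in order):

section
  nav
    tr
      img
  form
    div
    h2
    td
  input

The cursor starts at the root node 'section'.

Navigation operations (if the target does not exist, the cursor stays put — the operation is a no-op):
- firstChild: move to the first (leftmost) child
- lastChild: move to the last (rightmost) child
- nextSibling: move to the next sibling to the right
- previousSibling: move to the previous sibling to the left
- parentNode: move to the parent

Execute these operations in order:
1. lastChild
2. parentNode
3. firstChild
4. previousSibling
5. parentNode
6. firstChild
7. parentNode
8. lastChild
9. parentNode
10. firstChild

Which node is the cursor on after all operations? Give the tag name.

After 1 (lastChild): input
After 2 (parentNode): section
After 3 (firstChild): nav
After 4 (previousSibling): nav (no-op, stayed)
After 5 (parentNode): section
After 6 (firstChild): nav
After 7 (parentNode): section
After 8 (lastChild): input
After 9 (parentNode): section
After 10 (firstChild): nav

Answer: nav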